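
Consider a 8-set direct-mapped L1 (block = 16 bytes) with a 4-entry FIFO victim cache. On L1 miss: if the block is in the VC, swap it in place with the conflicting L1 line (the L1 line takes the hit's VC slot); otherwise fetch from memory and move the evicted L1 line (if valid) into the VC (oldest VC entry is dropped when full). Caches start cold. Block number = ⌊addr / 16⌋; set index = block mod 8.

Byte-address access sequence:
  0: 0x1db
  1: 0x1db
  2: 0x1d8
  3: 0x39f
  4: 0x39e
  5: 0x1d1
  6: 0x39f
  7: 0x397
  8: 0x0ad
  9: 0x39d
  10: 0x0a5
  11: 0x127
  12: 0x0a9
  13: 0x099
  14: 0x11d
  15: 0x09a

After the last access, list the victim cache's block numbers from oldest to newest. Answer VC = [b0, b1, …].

VC = [18, 57, 17]

#0 0x1db→b29/s5 MISS; vc=[]
#1 0x1db→b29/s5 L1-HIT; vc=[]
#2 0x1d8→b29/s5 L1-HIT; vc=[]
#3 0x39f→b57/s1 MISS; vc=[]
#4 0x39e→b57/s1 L1-HIT; vc=[]
#5 0x1d1→b29/s5 L1-HIT; vc=[]
#6 0x39f→b57/s1 L1-HIT; vc=[]
#7 0x397→b57/s1 L1-HIT; vc=[]
#8 0xad→b10/s2 MISS; vc=[]
#9 0x39d→b57/s1 L1-HIT; vc=[]
#10 0xa5→b10/s2 L1-HIT; vc=[]
#11 0x127→b18/s2 MISS; vc=[10]
#12 0xa9→b10/s2 VC-HIT; vc=[18]
#13 0x99→b9/s1 MISS; vc=[18,57]
#14 0x11d→b17/s1 MISS; vc=[18,57,9]
#15 0x9a→b9/s1 VC-HIT; vc=[18,57,17]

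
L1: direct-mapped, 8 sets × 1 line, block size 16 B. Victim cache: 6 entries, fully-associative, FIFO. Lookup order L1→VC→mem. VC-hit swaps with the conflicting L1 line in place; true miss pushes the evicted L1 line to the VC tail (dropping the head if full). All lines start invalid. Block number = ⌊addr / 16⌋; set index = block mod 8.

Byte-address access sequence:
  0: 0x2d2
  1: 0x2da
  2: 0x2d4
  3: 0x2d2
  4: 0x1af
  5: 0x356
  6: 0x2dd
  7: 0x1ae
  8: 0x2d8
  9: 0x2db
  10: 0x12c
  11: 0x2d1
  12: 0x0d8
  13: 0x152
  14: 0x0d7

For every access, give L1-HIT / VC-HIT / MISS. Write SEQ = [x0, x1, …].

SEQ = [MISS, L1-HIT, L1-HIT, L1-HIT, MISS, MISS, VC-HIT, L1-HIT, L1-HIT, L1-HIT, MISS, L1-HIT, MISS, MISS, VC-HIT]

  [0] addr=0x2d2 blk=45 s=5: MISS | VC []
  [1] addr=0x2da blk=45 s=5: L1-HIT | VC []
  [2] addr=0x2d4 blk=45 s=5: L1-HIT | VC []
  [3] addr=0x2d2 blk=45 s=5: L1-HIT | VC []
  [4] addr=0x1af blk=26 s=2: MISS | VC []
  [5] addr=0x356 blk=53 s=5: MISS | VC [45]
  [6] addr=0x2dd blk=45 s=5: VC-HIT | VC [53]
  [7] addr=0x1ae blk=26 s=2: L1-HIT | VC [53]
  [8] addr=0x2d8 blk=45 s=5: L1-HIT | VC [53]
  [9] addr=0x2db blk=45 s=5: L1-HIT | VC [53]
  [10] addr=0x12c blk=18 s=2: MISS | VC [53, 26]
  [11] addr=0x2d1 blk=45 s=5: L1-HIT | VC [53, 26]
  [12] addr=0xd8 blk=13 s=5: MISS | VC [53, 26, 45]
  [13] addr=0x152 blk=21 s=5: MISS | VC [53, 26, 45, 13]
  [14] addr=0xd7 blk=13 s=5: VC-HIT | VC [53, 26, 45, 21]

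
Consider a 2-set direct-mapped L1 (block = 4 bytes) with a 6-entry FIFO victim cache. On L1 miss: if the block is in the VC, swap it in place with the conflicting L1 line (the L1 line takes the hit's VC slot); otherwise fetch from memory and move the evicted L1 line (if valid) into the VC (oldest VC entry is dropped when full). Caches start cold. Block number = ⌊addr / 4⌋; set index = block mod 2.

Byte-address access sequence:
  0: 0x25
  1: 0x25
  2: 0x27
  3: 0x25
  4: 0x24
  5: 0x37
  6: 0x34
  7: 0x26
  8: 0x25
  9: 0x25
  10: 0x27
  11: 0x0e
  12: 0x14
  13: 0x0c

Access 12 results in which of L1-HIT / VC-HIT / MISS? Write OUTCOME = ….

OUTCOME = MISS

0: 0x25 (blk 9, set 1) → MISS  vc=[]
1: 0x25 (blk 9, set 1) → L1-HIT  vc=[]
2: 0x27 (blk 9, set 1) → L1-HIT  vc=[]
3: 0x25 (blk 9, set 1) → L1-HIT  vc=[]
4: 0x24 (blk 9, set 1) → L1-HIT  vc=[]
5: 0x37 (blk 13, set 1) → MISS  vc=[9]
6: 0x34 (blk 13, set 1) → L1-HIT  vc=[9]
7: 0x26 (blk 9, set 1) → VC-HIT  vc=[13]
8: 0x25 (blk 9, set 1) → L1-HIT  vc=[13]
9: 0x25 (blk 9, set 1) → L1-HIT  vc=[13]
10: 0x27 (blk 9, set 1) → L1-HIT  vc=[13]
11: 0xe (blk 3, set 1) → MISS  vc=[13, 9]
12: 0x14 (blk 5, set 1) → MISS  vc=[13, 9, 3]
13: 0xc (blk 3, set 1) → VC-HIT  vc=[13, 9, 5]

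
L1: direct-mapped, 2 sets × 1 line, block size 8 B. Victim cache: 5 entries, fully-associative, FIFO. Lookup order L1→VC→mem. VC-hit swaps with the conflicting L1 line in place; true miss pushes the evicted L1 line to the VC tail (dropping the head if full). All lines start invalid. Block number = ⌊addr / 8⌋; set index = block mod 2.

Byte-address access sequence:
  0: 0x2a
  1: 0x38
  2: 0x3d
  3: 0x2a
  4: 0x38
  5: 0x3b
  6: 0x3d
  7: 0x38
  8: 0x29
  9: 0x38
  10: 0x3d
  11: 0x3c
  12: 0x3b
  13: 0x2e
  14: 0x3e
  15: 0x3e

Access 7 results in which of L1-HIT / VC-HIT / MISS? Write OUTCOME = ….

  [0] addr=0x2a blk=5 s=1: MISS | VC []
  [1] addr=0x38 blk=7 s=1: MISS | VC [5]
  [2] addr=0x3d blk=7 s=1: L1-HIT | VC [5]
  [3] addr=0x2a blk=5 s=1: VC-HIT | VC [7]
  [4] addr=0x38 blk=7 s=1: VC-HIT | VC [5]
  [5] addr=0x3b blk=7 s=1: L1-HIT | VC [5]
  [6] addr=0x3d blk=7 s=1: L1-HIT | VC [5]
  [7] addr=0x38 blk=7 s=1: L1-HIT | VC [5]
  [8] addr=0x29 blk=5 s=1: VC-HIT | VC [7]
  [9] addr=0x38 blk=7 s=1: VC-HIT | VC [5]
  [10] addr=0x3d blk=7 s=1: L1-HIT | VC [5]
  [11] addr=0x3c blk=7 s=1: L1-HIT | VC [5]
  [12] addr=0x3b blk=7 s=1: L1-HIT | VC [5]
  [13] addr=0x2e blk=5 s=1: VC-HIT | VC [7]
  [14] addr=0x3e blk=7 s=1: VC-HIT | VC [5]
  [15] addr=0x3e blk=7 s=1: L1-HIT | VC [5]

OUTCOME = L1-HIT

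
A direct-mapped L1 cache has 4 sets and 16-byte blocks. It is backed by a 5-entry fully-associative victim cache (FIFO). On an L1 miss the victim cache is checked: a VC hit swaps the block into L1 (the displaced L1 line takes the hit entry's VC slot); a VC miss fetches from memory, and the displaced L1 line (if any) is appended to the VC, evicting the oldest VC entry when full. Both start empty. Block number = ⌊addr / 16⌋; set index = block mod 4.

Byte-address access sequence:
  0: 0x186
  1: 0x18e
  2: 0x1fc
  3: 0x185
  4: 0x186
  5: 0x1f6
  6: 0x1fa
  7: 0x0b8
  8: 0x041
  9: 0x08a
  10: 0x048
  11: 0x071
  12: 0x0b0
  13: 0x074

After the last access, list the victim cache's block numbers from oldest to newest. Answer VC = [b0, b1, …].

0: 0x186 (blk 24, set 0) → MISS  vc=[]
1: 0x18e (blk 24, set 0) → L1-HIT  vc=[]
2: 0x1fc (blk 31, set 3) → MISS  vc=[]
3: 0x185 (blk 24, set 0) → L1-HIT  vc=[]
4: 0x186 (blk 24, set 0) → L1-HIT  vc=[]
5: 0x1f6 (blk 31, set 3) → L1-HIT  vc=[]
6: 0x1fa (blk 31, set 3) → L1-HIT  vc=[]
7: 0xb8 (blk 11, set 3) → MISS  vc=[31]
8: 0x41 (blk 4, set 0) → MISS  vc=[31, 24]
9: 0x8a (blk 8, set 0) → MISS  vc=[31, 24, 4]
10: 0x48 (blk 4, set 0) → VC-HIT  vc=[31, 24, 8]
11: 0x71 (blk 7, set 3) → MISS  vc=[31, 24, 8, 11]
12: 0xb0 (blk 11, set 3) → VC-HIT  vc=[31, 24, 8, 7]
13: 0x74 (blk 7, set 3) → VC-HIT  vc=[31, 24, 8, 11]

VC = [31, 24, 8, 11]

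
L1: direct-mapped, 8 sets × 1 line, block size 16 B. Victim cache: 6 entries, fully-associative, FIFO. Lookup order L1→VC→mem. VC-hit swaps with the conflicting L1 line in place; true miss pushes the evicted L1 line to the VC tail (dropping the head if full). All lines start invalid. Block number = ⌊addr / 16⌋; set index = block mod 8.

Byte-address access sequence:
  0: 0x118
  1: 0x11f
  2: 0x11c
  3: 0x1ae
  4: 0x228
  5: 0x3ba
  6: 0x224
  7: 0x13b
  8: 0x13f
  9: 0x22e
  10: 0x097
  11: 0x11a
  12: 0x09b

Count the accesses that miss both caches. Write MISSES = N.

MISSES = 6

#0 0x118→b17/s1 MISS; vc=[]
#1 0x11f→b17/s1 L1-HIT; vc=[]
#2 0x11c→b17/s1 L1-HIT; vc=[]
#3 0x1ae→b26/s2 MISS; vc=[]
#4 0x228→b34/s2 MISS; vc=[26]
#5 0x3ba→b59/s3 MISS; vc=[26]
#6 0x224→b34/s2 L1-HIT; vc=[26]
#7 0x13b→b19/s3 MISS; vc=[26,59]
#8 0x13f→b19/s3 L1-HIT; vc=[26,59]
#9 0x22e→b34/s2 L1-HIT; vc=[26,59]
#10 0x97→b9/s1 MISS; vc=[26,59,17]
#11 0x11a→b17/s1 VC-HIT; vc=[26,59,9]
#12 0x9b→b9/s1 VC-HIT; vc=[26,59,17]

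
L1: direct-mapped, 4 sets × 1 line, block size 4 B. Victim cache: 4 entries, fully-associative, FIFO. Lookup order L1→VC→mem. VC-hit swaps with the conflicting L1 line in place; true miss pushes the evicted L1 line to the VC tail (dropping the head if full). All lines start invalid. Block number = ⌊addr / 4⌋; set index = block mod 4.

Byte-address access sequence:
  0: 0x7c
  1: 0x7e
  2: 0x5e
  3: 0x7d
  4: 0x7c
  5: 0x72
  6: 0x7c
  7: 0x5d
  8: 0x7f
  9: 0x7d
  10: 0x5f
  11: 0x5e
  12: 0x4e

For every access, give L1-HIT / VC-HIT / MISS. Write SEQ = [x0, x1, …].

0: 0x7c (blk 31, set 3) → MISS  vc=[]
1: 0x7e (blk 31, set 3) → L1-HIT  vc=[]
2: 0x5e (blk 23, set 3) → MISS  vc=[31]
3: 0x7d (blk 31, set 3) → VC-HIT  vc=[23]
4: 0x7c (blk 31, set 3) → L1-HIT  vc=[23]
5: 0x72 (blk 28, set 0) → MISS  vc=[23]
6: 0x7c (blk 31, set 3) → L1-HIT  vc=[23]
7: 0x5d (blk 23, set 3) → VC-HIT  vc=[31]
8: 0x7f (blk 31, set 3) → VC-HIT  vc=[23]
9: 0x7d (blk 31, set 3) → L1-HIT  vc=[23]
10: 0x5f (blk 23, set 3) → VC-HIT  vc=[31]
11: 0x5e (blk 23, set 3) → L1-HIT  vc=[31]
12: 0x4e (blk 19, set 3) → MISS  vc=[31, 23]

SEQ = [MISS, L1-HIT, MISS, VC-HIT, L1-HIT, MISS, L1-HIT, VC-HIT, VC-HIT, L1-HIT, VC-HIT, L1-HIT, MISS]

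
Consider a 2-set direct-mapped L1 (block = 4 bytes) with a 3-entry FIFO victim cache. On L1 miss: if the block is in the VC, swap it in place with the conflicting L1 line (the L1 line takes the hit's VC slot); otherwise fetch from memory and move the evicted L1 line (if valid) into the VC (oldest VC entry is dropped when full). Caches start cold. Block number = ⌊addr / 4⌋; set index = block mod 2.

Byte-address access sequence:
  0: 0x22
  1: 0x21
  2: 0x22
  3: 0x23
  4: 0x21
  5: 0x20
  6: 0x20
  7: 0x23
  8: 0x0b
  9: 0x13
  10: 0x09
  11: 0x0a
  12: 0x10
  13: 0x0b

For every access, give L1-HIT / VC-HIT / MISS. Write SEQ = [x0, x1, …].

SEQ = [MISS, L1-HIT, L1-HIT, L1-HIT, L1-HIT, L1-HIT, L1-HIT, L1-HIT, MISS, MISS, VC-HIT, L1-HIT, VC-HIT, VC-HIT]

  [0] addr=0x22 blk=8 s=0: MISS | VC []
  [1] addr=0x21 blk=8 s=0: L1-HIT | VC []
  [2] addr=0x22 blk=8 s=0: L1-HIT | VC []
  [3] addr=0x23 blk=8 s=0: L1-HIT | VC []
  [4] addr=0x21 blk=8 s=0: L1-HIT | VC []
  [5] addr=0x20 blk=8 s=0: L1-HIT | VC []
  [6] addr=0x20 blk=8 s=0: L1-HIT | VC []
  [7] addr=0x23 blk=8 s=0: L1-HIT | VC []
  [8] addr=0xb blk=2 s=0: MISS | VC [8]
  [9] addr=0x13 blk=4 s=0: MISS | VC [8, 2]
  [10] addr=0x9 blk=2 s=0: VC-HIT | VC [8, 4]
  [11] addr=0xa blk=2 s=0: L1-HIT | VC [8, 4]
  [12] addr=0x10 blk=4 s=0: VC-HIT | VC [8, 2]
  [13] addr=0xb blk=2 s=0: VC-HIT | VC [8, 4]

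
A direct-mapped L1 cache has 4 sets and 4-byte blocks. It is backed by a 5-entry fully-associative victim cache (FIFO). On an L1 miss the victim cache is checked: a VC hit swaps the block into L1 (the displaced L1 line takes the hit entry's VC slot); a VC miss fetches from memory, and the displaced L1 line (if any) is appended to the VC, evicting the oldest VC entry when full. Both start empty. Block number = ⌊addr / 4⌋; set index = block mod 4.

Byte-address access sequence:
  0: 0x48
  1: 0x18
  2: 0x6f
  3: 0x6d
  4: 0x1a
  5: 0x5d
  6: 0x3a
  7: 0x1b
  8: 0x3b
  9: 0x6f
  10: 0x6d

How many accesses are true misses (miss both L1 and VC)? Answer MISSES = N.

0: 0x48 (blk 18, set 2) → MISS  vc=[]
1: 0x18 (blk 6, set 2) → MISS  vc=[18]
2: 0x6f (blk 27, set 3) → MISS  vc=[18]
3: 0x6d (blk 27, set 3) → L1-HIT  vc=[18]
4: 0x1a (blk 6, set 2) → L1-HIT  vc=[18]
5: 0x5d (blk 23, set 3) → MISS  vc=[18, 27]
6: 0x3a (blk 14, set 2) → MISS  vc=[18, 27, 6]
7: 0x1b (blk 6, set 2) → VC-HIT  vc=[18, 27, 14]
8: 0x3b (blk 14, set 2) → VC-HIT  vc=[18, 27, 6]
9: 0x6f (blk 27, set 3) → VC-HIT  vc=[18, 23, 6]
10: 0x6d (blk 27, set 3) → L1-HIT  vc=[18, 23, 6]

MISSES = 5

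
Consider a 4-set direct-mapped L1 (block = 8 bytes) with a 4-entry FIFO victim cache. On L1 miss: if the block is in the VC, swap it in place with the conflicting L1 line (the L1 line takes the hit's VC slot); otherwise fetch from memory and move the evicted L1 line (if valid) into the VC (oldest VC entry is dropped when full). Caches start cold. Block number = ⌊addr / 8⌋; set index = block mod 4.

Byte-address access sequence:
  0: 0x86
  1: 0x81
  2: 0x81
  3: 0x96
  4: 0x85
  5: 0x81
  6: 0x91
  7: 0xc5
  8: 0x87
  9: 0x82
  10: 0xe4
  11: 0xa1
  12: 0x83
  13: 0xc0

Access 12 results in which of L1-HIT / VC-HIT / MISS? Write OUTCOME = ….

#0 0x86→b16/s0 MISS; vc=[]
#1 0x81→b16/s0 L1-HIT; vc=[]
#2 0x81→b16/s0 L1-HIT; vc=[]
#3 0x96→b18/s2 MISS; vc=[]
#4 0x85→b16/s0 L1-HIT; vc=[]
#5 0x81→b16/s0 L1-HIT; vc=[]
#6 0x91→b18/s2 L1-HIT; vc=[]
#7 0xc5→b24/s0 MISS; vc=[16]
#8 0x87→b16/s0 VC-HIT; vc=[24]
#9 0x82→b16/s0 L1-HIT; vc=[24]
#10 0xe4→b28/s0 MISS; vc=[24,16]
#11 0xa1→b20/s0 MISS; vc=[24,16,28]
#12 0x83→b16/s0 VC-HIT; vc=[24,20,28]
#13 0xc0→b24/s0 VC-HIT; vc=[16,20,28]

OUTCOME = VC-HIT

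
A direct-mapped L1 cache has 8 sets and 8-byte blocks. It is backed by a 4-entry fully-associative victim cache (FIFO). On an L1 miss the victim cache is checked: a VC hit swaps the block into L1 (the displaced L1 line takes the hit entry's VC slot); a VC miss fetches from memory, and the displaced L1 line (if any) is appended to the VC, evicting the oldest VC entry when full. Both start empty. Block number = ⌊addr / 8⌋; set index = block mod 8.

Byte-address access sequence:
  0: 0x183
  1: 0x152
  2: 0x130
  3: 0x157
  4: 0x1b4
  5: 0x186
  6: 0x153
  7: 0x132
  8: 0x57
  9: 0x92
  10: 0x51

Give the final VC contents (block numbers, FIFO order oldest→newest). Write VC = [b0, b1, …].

VC = [54, 42, 18]

#0 0x183→b48/s0 MISS; vc=[]
#1 0x152→b42/s2 MISS; vc=[]
#2 0x130→b38/s6 MISS; vc=[]
#3 0x157→b42/s2 L1-HIT; vc=[]
#4 0x1b4→b54/s6 MISS; vc=[38]
#5 0x186→b48/s0 L1-HIT; vc=[38]
#6 0x153→b42/s2 L1-HIT; vc=[38]
#7 0x132→b38/s6 VC-HIT; vc=[54]
#8 0x57→b10/s2 MISS; vc=[54,42]
#9 0x92→b18/s2 MISS; vc=[54,42,10]
#10 0x51→b10/s2 VC-HIT; vc=[54,42,18]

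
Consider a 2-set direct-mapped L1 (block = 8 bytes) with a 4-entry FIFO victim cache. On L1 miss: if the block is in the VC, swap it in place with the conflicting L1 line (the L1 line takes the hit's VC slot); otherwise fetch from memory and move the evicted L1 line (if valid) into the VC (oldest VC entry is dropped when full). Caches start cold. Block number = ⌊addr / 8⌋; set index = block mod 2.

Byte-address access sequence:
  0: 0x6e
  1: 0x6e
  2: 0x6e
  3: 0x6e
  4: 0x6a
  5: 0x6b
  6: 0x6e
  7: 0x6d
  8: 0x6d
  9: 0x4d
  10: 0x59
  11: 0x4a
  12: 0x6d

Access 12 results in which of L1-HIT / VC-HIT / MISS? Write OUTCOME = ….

#0 0x6e→b13/s1 MISS; vc=[]
#1 0x6e→b13/s1 L1-HIT; vc=[]
#2 0x6e→b13/s1 L1-HIT; vc=[]
#3 0x6e→b13/s1 L1-HIT; vc=[]
#4 0x6a→b13/s1 L1-HIT; vc=[]
#5 0x6b→b13/s1 L1-HIT; vc=[]
#6 0x6e→b13/s1 L1-HIT; vc=[]
#7 0x6d→b13/s1 L1-HIT; vc=[]
#8 0x6d→b13/s1 L1-HIT; vc=[]
#9 0x4d→b9/s1 MISS; vc=[13]
#10 0x59→b11/s1 MISS; vc=[13,9]
#11 0x4a→b9/s1 VC-HIT; vc=[13,11]
#12 0x6d→b13/s1 VC-HIT; vc=[9,11]

OUTCOME = VC-HIT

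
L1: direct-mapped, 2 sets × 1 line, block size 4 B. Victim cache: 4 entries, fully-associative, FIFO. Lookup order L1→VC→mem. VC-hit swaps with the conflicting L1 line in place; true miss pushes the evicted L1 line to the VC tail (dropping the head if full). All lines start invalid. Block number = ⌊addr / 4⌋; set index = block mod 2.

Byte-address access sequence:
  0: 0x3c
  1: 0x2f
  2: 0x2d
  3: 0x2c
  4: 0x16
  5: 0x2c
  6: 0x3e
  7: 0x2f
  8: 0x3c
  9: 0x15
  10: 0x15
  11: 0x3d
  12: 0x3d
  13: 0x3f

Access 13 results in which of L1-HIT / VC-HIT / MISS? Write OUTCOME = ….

OUTCOME = L1-HIT

0: 0x3c (blk 15, set 1) → MISS  vc=[]
1: 0x2f (blk 11, set 1) → MISS  vc=[15]
2: 0x2d (blk 11, set 1) → L1-HIT  vc=[15]
3: 0x2c (blk 11, set 1) → L1-HIT  vc=[15]
4: 0x16 (blk 5, set 1) → MISS  vc=[15, 11]
5: 0x2c (blk 11, set 1) → VC-HIT  vc=[15, 5]
6: 0x3e (blk 15, set 1) → VC-HIT  vc=[11, 5]
7: 0x2f (blk 11, set 1) → VC-HIT  vc=[15, 5]
8: 0x3c (blk 15, set 1) → VC-HIT  vc=[11, 5]
9: 0x15 (blk 5, set 1) → VC-HIT  vc=[11, 15]
10: 0x15 (blk 5, set 1) → L1-HIT  vc=[11, 15]
11: 0x3d (blk 15, set 1) → VC-HIT  vc=[11, 5]
12: 0x3d (blk 15, set 1) → L1-HIT  vc=[11, 5]
13: 0x3f (blk 15, set 1) → L1-HIT  vc=[11, 5]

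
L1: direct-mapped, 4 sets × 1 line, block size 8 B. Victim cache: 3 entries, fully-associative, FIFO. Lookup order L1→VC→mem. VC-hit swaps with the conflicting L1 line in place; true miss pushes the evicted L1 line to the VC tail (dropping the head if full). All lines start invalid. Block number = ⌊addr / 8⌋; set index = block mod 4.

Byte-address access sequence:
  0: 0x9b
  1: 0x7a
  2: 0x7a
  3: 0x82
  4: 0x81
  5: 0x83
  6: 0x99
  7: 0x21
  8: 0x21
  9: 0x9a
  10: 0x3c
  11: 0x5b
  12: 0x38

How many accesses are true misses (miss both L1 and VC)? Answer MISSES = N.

MISSES = 6

#0 0x9b→b19/s3 MISS; vc=[]
#1 0x7a→b15/s3 MISS; vc=[19]
#2 0x7a→b15/s3 L1-HIT; vc=[19]
#3 0x82→b16/s0 MISS; vc=[19]
#4 0x81→b16/s0 L1-HIT; vc=[19]
#5 0x83→b16/s0 L1-HIT; vc=[19]
#6 0x99→b19/s3 VC-HIT; vc=[15]
#7 0x21→b4/s0 MISS; vc=[15,16]
#8 0x21→b4/s0 L1-HIT; vc=[15,16]
#9 0x9a→b19/s3 L1-HIT; vc=[15,16]
#10 0x3c→b7/s3 MISS; vc=[15,16,19]
#11 0x5b→b11/s3 MISS; vc=[16,19,7]
#12 0x38→b7/s3 VC-HIT; vc=[16,19,11]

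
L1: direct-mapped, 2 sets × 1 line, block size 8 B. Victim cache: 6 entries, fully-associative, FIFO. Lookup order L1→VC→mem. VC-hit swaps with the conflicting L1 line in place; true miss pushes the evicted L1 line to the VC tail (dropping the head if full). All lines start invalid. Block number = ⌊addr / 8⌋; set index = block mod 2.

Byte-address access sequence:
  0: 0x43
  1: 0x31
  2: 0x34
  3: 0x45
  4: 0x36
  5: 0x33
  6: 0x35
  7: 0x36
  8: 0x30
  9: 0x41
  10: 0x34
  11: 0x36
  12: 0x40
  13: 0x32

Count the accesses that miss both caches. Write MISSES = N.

MISSES = 2

  [0] addr=0x43 blk=8 s=0: MISS | VC []
  [1] addr=0x31 blk=6 s=0: MISS | VC [8]
  [2] addr=0x34 blk=6 s=0: L1-HIT | VC [8]
  [3] addr=0x45 blk=8 s=0: VC-HIT | VC [6]
  [4] addr=0x36 blk=6 s=0: VC-HIT | VC [8]
  [5] addr=0x33 blk=6 s=0: L1-HIT | VC [8]
  [6] addr=0x35 blk=6 s=0: L1-HIT | VC [8]
  [7] addr=0x36 blk=6 s=0: L1-HIT | VC [8]
  [8] addr=0x30 blk=6 s=0: L1-HIT | VC [8]
  [9] addr=0x41 blk=8 s=0: VC-HIT | VC [6]
  [10] addr=0x34 blk=6 s=0: VC-HIT | VC [8]
  [11] addr=0x36 blk=6 s=0: L1-HIT | VC [8]
  [12] addr=0x40 blk=8 s=0: VC-HIT | VC [6]
  [13] addr=0x32 blk=6 s=0: VC-HIT | VC [8]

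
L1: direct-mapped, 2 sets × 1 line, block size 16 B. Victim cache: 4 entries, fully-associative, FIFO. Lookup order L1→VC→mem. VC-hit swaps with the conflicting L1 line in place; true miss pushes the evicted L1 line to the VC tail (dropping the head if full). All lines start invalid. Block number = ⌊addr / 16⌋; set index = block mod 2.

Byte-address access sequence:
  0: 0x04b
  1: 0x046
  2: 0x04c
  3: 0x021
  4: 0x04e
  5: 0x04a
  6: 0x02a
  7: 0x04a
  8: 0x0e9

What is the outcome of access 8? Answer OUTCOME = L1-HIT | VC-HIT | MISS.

OUTCOME = MISS

#0 0x4b→b4/s0 MISS; vc=[]
#1 0x46→b4/s0 L1-HIT; vc=[]
#2 0x4c→b4/s0 L1-HIT; vc=[]
#3 0x21→b2/s0 MISS; vc=[4]
#4 0x4e→b4/s0 VC-HIT; vc=[2]
#5 0x4a→b4/s0 L1-HIT; vc=[2]
#6 0x2a→b2/s0 VC-HIT; vc=[4]
#7 0x4a→b4/s0 VC-HIT; vc=[2]
#8 0xe9→b14/s0 MISS; vc=[2,4]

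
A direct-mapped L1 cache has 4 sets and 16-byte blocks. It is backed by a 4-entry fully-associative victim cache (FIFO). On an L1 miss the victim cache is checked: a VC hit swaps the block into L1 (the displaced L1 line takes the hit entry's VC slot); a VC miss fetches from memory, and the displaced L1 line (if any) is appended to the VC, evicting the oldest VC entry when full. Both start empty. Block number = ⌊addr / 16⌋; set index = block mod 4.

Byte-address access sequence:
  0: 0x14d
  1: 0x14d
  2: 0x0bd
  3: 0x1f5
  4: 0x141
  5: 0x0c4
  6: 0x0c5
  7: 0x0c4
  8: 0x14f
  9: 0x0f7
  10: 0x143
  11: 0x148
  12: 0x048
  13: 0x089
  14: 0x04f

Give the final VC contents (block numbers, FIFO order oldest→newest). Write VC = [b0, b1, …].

#0 0x14d→b20/s0 MISS; vc=[]
#1 0x14d→b20/s0 L1-HIT; vc=[]
#2 0xbd→b11/s3 MISS; vc=[]
#3 0x1f5→b31/s3 MISS; vc=[11]
#4 0x141→b20/s0 L1-HIT; vc=[11]
#5 0xc4→b12/s0 MISS; vc=[11,20]
#6 0xc5→b12/s0 L1-HIT; vc=[11,20]
#7 0xc4→b12/s0 L1-HIT; vc=[11,20]
#8 0x14f→b20/s0 VC-HIT; vc=[11,12]
#9 0xf7→b15/s3 MISS; vc=[11,12,31]
#10 0x143→b20/s0 L1-HIT; vc=[11,12,31]
#11 0x148→b20/s0 L1-HIT; vc=[11,12,31]
#12 0x48→b4/s0 MISS; vc=[11,12,31,20]
#13 0x89→b8/s0 MISS; vc=[12,31,20,4]
#14 0x4f→b4/s0 VC-HIT; vc=[12,31,20,8]

VC = [12, 31, 20, 8]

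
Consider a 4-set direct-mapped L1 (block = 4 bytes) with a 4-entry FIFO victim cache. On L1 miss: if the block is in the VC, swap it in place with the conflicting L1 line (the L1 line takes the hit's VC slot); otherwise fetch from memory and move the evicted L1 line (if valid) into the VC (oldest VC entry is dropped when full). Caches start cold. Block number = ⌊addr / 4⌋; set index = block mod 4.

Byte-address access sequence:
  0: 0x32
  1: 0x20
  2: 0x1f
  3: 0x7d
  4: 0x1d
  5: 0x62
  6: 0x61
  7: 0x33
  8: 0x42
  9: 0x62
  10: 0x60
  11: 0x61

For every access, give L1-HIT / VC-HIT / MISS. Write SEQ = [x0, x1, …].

SEQ = [MISS, MISS, MISS, MISS, VC-HIT, MISS, L1-HIT, VC-HIT, MISS, VC-HIT, L1-HIT, L1-HIT]

#0 0x32→b12/s0 MISS; vc=[]
#1 0x20→b8/s0 MISS; vc=[12]
#2 0x1f→b7/s3 MISS; vc=[12]
#3 0x7d→b31/s3 MISS; vc=[12,7]
#4 0x1d→b7/s3 VC-HIT; vc=[12,31]
#5 0x62→b24/s0 MISS; vc=[12,31,8]
#6 0x61→b24/s0 L1-HIT; vc=[12,31,8]
#7 0x33→b12/s0 VC-HIT; vc=[24,31,8]
#8 0x42→b16/s0 MISS; vc=[24,31,8,12]
#9 0x62→b24/s0 VC-HIT; vc=[16,31,8,12]
#10 0x60→b24/s0 L1-HIT; vc=[16,31,8,12]
#11 0x61→b24/s0 L1-HIT; vc=[16,31,8,12]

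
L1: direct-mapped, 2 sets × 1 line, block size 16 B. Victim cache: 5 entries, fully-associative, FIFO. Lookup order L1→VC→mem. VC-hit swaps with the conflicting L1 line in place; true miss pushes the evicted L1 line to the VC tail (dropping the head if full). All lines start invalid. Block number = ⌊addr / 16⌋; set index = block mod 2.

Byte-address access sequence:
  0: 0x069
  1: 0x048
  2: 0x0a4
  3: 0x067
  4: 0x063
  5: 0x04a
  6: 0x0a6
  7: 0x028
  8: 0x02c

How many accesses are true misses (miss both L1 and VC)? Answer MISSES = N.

MISSES = 4

#0 0x69→b6/s0 MISS; vc=[]
#1 0x48→b4/s0 MISS; vc=[6]
#2 0xa4→b10/s0 MISS; vc=[6,4]
#3 0x67→b6/s0 VC-HIT; vc=[10,4]
#4 0x63→b6/s0 L1-HIT; vc=[10,4]
#5 0x4a→b4/s0 VC-HIT; vc=[10,6]
#6 0xa6→b10/s0 VC-HIT; vc=[4,6]
#7 0x28→b2/s0 MISS; vc=[4,6,10]
#8 0x2c→b2/s0 L1-HIT; vc=[4,6,10]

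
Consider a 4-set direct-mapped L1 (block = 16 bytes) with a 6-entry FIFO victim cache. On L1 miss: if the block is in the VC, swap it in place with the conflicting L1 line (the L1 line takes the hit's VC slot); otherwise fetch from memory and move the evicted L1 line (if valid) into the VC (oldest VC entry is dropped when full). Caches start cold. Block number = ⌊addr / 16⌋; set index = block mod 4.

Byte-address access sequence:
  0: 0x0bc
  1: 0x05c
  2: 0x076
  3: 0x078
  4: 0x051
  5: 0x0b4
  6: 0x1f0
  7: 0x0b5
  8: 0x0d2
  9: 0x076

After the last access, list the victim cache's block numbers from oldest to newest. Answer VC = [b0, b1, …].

  [0] addr=0xbc blk=11 s=3: MISS | VC []
  [1] addr=0x5c blk=5 s=1: MISS | VC []
  [2] addr=0x76 blk=7 s=3: MISS | VC [11]
  [3] addr=0x78 blk=7 s=3: L1-HIT | VC [11]
  [4] addr=0x51 blk=5 s=1: L1-HIT | VC [11]
  [5] addr=0xb4 blk=11 s=3: VC-HIT | VC [7]
  [6] addr=0x1f0 blk=31 s=3: MISS | VC [7, 11]
  [7] addr=0xb5 blk=11 s=3: VC-HIT | VC [7, 31]
  [8] addr=0xd2 blk=13 s=1: MISS | VC [7, 31, 5]
  [9] addr=0x76 blk=7 s=3: VC-HIT | VC [11, 31, 5]

VC = [11, 31, 5]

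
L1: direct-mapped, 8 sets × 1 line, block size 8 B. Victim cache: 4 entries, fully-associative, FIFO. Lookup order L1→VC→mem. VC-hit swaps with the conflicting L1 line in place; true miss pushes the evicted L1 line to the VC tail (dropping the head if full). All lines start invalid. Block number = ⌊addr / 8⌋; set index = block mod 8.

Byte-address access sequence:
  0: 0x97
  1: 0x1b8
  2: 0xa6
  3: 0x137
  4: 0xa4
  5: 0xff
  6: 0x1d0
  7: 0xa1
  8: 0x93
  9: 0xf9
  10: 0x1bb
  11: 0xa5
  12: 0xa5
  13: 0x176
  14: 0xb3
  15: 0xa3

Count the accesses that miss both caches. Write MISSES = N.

MISSES = 8

  [0] addr=0x97 blk=18 s=2: MISS | VC []
  [1] addr=0x1b8 blk=55 s=7: MISS | VC []
  [2] addr=0xa6 blk=20 s=4: MISS | VC []
  [3] addr=0x137 blk=38 s=6: MISS | VC []
  [4] addr=0xa4 blk=20 s=4: L1-HIT | VC []
  [5] addr=0xff blk=31 s=7: MISS | VC [55]
  [6] addr=0x1d0 blk=58 s=2: MISS | VC [55, 18]
  [7] addr=0xa1 blk=20 s=4: L1-HIT | VC [55, 18]
  [8] addr=0x93 blk=18 s=2: VC-HIT | VC [55, 58]
  [9] addr=0xf9 blk=31 s=7: L1-HIT | VC [55, 58]
  [10] addr=0x1bb blk=55 s=7: VC-HIT | VC [31, 58]
  [11] addr=0xa5 blk=20 s=4: L1-HIT | VC [31, 58]
  [12] addr=0xa5 blk=20 s=4: L1-HIT | VC [31, 58]
  [13] addr=0x176 blk=46 s=6: MISS | VC [31, 58, 38]
  [14] addr=0xb3 blk=22 s=6: MISS | VC [31, 58, 38, 46]
  [15] addr=0xa3 blk=20 s=4: L1-HIT | VC [31, 58, 38, 46]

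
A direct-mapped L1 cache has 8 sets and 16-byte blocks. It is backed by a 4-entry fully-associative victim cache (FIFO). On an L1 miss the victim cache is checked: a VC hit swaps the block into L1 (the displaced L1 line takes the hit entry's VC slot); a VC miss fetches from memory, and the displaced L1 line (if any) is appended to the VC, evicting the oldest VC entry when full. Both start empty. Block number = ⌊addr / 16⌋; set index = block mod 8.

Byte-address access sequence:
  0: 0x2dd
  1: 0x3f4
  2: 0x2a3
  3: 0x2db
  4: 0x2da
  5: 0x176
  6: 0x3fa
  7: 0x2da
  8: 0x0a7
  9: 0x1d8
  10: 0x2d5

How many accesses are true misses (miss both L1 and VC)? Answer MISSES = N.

#0 0x2dd→b45/s5 MISS; vc=[]
#1 0x3f4→b63/s7 MISS; vc=[]
#2 0x2a3→b42/s2 MISS; vc=[]
#3 0x2db→b45/s5 L1-HIT; vc=[]
#4 0x2da→b45/s5 L1-HIT; vc=[]
#5 0x176→b23/s7 MISS; vc=[63]
#6 0x3fa→b63/s7 VC-HIT; vc=[23]
#7 0x2da→b45/s5 L1-HIT; vc=[23]
#8 0xa7→b10/s2 MISS; vc=[23,42]
#9 0x1d8→b29/s5 MISS; vc=[23,42,45]
#10 0x2d5→b45/s5 VC-HIT; vc=[23,42,29]

MISSES = 6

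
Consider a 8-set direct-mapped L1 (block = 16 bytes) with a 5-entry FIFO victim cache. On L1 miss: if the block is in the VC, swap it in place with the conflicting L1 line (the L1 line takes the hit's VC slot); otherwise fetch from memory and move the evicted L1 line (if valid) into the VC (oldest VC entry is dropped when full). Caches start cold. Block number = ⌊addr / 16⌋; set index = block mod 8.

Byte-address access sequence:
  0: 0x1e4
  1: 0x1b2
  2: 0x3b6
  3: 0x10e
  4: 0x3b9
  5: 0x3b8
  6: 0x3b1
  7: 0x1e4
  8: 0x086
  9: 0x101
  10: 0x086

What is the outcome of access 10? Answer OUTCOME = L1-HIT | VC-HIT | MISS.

  [0] addr=0x1e4 blk=30 s=6: MISS | VC []
  [1] addr=0x1b2 blk=27 s=3: MISS | VC []
  [2] addr=0x3b6 blk=59 s=3: MISS | VC [27]
  [3] addr=0x10e blk=16 s=0: MISS | VC [27]
  [4] addr=0x3b9 blk=59 s=3: L1-HIT | VC [27]
  [5] addr=0x3b8 blk=59 s=3: L1-HIT | VC [27]
  [6] addr=0x3b1 blk=59 s=3: L1-HIT | VC [27]
  [7] addr=0x1e4 blk=30 s=6: L1-HIT | VC [27]
  [8] addr=0x86 blk=8 s=0: MISS | VC [27, 16]
  [9] addr=0x101 blk=16 s=0: VC-HIT | VC [27, 8]
  [10] addr=0x86 blk=8 s=0: VC-HIT | VC [27, 16]

OUTCOME = VC-HIT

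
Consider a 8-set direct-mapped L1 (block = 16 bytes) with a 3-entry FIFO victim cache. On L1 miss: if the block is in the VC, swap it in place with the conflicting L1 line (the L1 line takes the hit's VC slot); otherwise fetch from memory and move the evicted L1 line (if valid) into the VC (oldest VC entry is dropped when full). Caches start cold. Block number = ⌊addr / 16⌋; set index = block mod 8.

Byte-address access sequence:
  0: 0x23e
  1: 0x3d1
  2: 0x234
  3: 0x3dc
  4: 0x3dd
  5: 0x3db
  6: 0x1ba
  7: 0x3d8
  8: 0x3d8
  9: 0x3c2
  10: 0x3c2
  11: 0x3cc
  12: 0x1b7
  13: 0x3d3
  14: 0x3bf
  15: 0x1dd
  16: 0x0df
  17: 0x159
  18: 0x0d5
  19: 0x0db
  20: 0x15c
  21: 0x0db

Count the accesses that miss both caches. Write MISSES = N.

MISSES = 8

0: 0x23e (blk 35, set 3) → MISS  vc=[]
1: 0x3d1 (blk 61, set 5) → MISS  vc=[]
2: 0x234 (blk 35, set 3) → L1-HIT  vc=[]
3: 0x3dc (blk 61, set 5) → L1-HIT  vc=[]
4: 0x3dd (blk 61, set 5) → L1-HIT  vc=[]
5: 0x3db (blk 61, set 5) → L1-HIT  vc=[]
6: 0x1ba (blk 27, set 3) → MISS  vc=[35]
7: 0x3d8 (blk 61, set 5) → L1-HIT  vc=[35]
8: 0x3d8 (blk 61, set 5) → L1-HIT  vc=[35]
9: 0x3c2 (blk 60, set 4) → MISS  vc=[35]
10: 0x3c2 (blk 60, set 4) → L1-HIT  vc=[35]
11: 0x3cc (blk 60, set 4) → L1-HIT  vc=[35]
12: 0x1b7 (blk 27, set 3) → L1-HIT  vc=[35]
13: 0x3d3 (blk 61, set 5) → L1-HIT  vc=[35]
14: 0x3bf (blk 59, set 3) → MISS  vc=[35, 27]
15: 0x1dd (blk 29, set 5) → MISS  vc=[35, 27, 61]
16: 0xdf (blk 13, set 5) → MISS  vc=[27, 61, 29]
17: 0x159 (blk 21, set 5) → MISS  vc=[61, 29, 13]
18: 0xd5 (blk 13, set 5) → VC-HIT  vc=[61, 29, 21]
19: 0xdb (blk 13, set 5) → L1-HIT  vc=[61, 29, 21]
20: 0x15c (blk 21, set 5) → VC-HIT  vc=[61, 29, 13]
21: 0xdb (blk 13, set 5) → VC-HIT  vc=[61, 29, 21]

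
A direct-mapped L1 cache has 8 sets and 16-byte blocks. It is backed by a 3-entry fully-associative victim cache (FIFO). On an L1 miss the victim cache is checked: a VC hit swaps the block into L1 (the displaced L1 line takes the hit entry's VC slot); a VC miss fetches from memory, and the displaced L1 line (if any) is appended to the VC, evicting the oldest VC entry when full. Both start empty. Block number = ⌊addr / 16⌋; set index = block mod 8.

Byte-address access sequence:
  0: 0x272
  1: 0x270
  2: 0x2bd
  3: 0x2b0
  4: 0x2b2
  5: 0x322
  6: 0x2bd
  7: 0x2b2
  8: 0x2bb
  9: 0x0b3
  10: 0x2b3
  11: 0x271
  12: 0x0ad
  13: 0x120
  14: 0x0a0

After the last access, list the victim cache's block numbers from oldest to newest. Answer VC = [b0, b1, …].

VC = [11, 50, 18]

0: 0x272 (blk 39, set 7) → MISS  vc=[]
1: 0x270 (blk 39, set 7) → L1-HIT  vc=[]
2: 0x2bd (blk 43, set 3) → MISS  vc=[]
3: 0x2b0 (blk 43, set 3) → L1-HIT  vc=[]
4: 0x2b2 (blk 43, set 3) → L1-HIT  vc=[]
5: 0x322 (blk 50, set 2) → MISS  vc=[]
6: 0x2bd (blk 43, set 3) → L1-HIT  vc=[]
7: 0x2b2 (blk 43, set 3) → L1-HIT  vc=[]
8: 0x2bb (blk 43, set 3) → L1-HIT  vc=[]
9: 0xb3 (blk 11, set 3) → MISS  vc=[43]
10: 0x2b3 (blk 43, set 3) → VC-HIT  vc=[11]
11: 0x271 (blk 39, set 7) → L1-HIT  vc=[11]
12: 0xad (blk 10, set 2) → MISS  vc=[11, 50]
13: 0x120 (blk 18, set 2) → MISS  vc=[11, 50, 10]
14: 0xa0 (blk 10, set 2) → VC-HIT  vc=[11, 50, 18]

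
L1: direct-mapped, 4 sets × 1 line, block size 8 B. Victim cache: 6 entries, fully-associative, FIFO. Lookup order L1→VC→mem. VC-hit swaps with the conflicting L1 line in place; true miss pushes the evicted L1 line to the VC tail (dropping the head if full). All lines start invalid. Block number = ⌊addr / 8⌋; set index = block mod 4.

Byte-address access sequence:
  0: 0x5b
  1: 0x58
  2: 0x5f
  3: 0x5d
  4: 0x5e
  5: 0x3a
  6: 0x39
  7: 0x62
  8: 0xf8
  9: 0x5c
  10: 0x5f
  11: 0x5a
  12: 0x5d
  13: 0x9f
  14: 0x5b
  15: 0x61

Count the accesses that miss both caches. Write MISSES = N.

  [0] addr=0x5b blk=11 s=3: MISS | VC []
  [1] addr=0x58 blk=11 s=3: L1-HIT | VC []
  [2] addr=0x5f blk=11 s=3: L1-HIT | VC []
  [3] addr=0x5d blk=11 s=3: L1-HIT | VC []
  [4] addr=0x5e blk=11 s=3: L1-HIT | VC []
  [5] addr=0x3a blk=7 s=3: MISS | VC [11]
  [6] addr=0x39 blk=7 s=3: L1-HIT | VC [11]
  [7] addr=0x62 blk=12 s=0: MISS | VC [11]
  [8] addr=0xf8 blk=31 s=3: MISS | VC [11, 7]
  [9] addr=0x5c blk=11 s=3: VC-HIT | VC [31, 7]
  [10] addr=0x5f blk=11 s=3: L1-HIT | VC [31, 7]
  [11] addr=0x5a blk=11 s=3: L1-HIT | VC [31, 7]
  [12] addr=0x5d blk=11 s=3: L1-HIT | VC [31, 7]
  [13] addr=0x9f blk=19 s=3: MISS | VC [31, 7, 11]
  [14] addr=0x5b blk=11 s=3: VC-HIT | VC [31, 7, 19]
  [15] addr=0x61 blk=12 s=0: L1-HIT | VC [31, 7, 19]

MISSES = 5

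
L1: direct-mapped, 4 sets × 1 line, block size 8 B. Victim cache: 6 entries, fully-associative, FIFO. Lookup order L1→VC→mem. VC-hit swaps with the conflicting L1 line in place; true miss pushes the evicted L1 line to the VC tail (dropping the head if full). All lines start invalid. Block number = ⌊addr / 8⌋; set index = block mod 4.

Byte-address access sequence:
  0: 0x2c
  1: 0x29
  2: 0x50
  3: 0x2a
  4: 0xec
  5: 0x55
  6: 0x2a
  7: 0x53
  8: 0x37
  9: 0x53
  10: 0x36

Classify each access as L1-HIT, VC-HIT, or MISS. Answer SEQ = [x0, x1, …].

#0 0x2c→b5/s1 MISS; vc=[]
#1 0x29→b5/s1 L1-HIT; vc=[]
#2 0x50→b10/s2 MISS; vc=[]
#3 0x2a→b5/s1 L1-HIT; vc=[]
#4 0xec→b29/s1 MISS; vc=[5]
#5 0x55→b10/s2 L1-HIT; vc=[5]
#6 0x2a→b5/s1 VC-HIT; vc=[29]
#7 0x53→b10/s2 L1-HIT; vc=[29]
#8 0x37→b6/s2 MISS; vc=[29,10]
#9 0x53→b10/s2 VC-HIT; vc=[29,6]
#10 0x36→b6/s2 VC-HIT; vc=[29,10]

SEQ = [MISS, L1-HIT, MISS, L1-HIT, MISS, L1-HIT, VC-HIT, L1-HIT, MISS, VC-HIT, VC-HIT]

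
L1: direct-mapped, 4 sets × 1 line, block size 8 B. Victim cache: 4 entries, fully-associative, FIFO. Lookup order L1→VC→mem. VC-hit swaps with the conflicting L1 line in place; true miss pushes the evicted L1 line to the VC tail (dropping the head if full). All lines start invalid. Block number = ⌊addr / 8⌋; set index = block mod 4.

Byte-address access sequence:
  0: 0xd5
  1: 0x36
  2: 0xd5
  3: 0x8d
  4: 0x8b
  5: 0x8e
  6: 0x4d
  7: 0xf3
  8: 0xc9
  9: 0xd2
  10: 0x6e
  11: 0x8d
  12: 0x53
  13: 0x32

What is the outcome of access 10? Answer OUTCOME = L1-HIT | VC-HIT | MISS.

OUTCOME = MISS

0: 0xd5 (blk 26, set 2) → MISS  vc=[]
1: 0x36 (blk 6, set 2) → MISS  vc=[26]
2: 0xd5 (blk 26, set 2) → VC-HIT  vc=[6]
3: 0x8d (blk 17, set 1) → MISS  vc=[6]
4: 0x8b (blk 17, set 1) → L1-HIT  vc=[6]
5: 0x8e (blk 17, set 1) → L1-HIT  vc=[6]
6: 0x4d (blk 9, set 1) → MISS  vc=[6, 17]
7: 0xf3 (blk 30, set 2) → MISS  vc=[6, 17, 26]
8: 0xc9 (blk 25, set 1) → MISS  vc=[6, 17, 26, 9]
9: 0xd2 (blk 26, set 2) → VC-HIT  vc=[6, 17, 30, 9]
10: 0x6e (blk 13, set 1) → MISS  vc=[17, 30, 9, 25]
11: 0x8d (blk 17, set 1) → VC-HIT  vc=[13, 30, 9, 25]
12: 0x53 (blk 10, set 2) → MISS  vc=[30, 9, 25, 26]
13: 0x32 (blk 6, set 2) → MISS  vc=[9, 25, 26, 10]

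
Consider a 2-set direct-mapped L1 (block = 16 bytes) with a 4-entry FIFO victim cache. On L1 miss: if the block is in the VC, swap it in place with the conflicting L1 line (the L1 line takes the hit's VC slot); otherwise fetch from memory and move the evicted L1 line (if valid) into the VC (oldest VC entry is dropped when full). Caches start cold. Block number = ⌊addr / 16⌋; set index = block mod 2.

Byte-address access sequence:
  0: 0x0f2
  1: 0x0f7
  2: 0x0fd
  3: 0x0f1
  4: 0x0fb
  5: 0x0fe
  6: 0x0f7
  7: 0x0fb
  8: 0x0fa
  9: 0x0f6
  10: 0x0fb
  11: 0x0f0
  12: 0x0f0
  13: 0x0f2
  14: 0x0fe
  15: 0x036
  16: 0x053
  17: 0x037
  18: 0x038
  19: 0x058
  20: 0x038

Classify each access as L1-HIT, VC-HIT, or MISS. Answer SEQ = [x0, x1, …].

  [0] addr=0xf2 blk=15 s=1: MISS | VC []
  [1] addr=0xf7 blk=15 s=1: L1-HIT | VC []
  [2] addr=0xfd blk=15 s=1: L1-HIT | VC []
  [3] addr=0xf1 blk=15 s=1: L1-HIT | VC []
  [4] addr=0xfb blk=15 s=1: L1-HIT | VC []
  [5] addr=0xfe blk=15 s=1: L1-HIT | VC []
  [6] addr=0xf7 blk=15 s=1: L1-HIT | VC []
  [7] addr=0xfb blk=15 s=1: L1-HIT | VC []
  [8] addr=0xfa blk=15 s=1: L1-HIT | VC []
  [9] addr=0xf6 blk=15 s=1: L1-HIT | VC []
  [10] addr=0xfb blk=15 s=1: L1-HIT | VC []
  [11] addr=0xf0 blk=15 s=1: L1-HIT | VC []
  [12] addr=0xf0 blk=15 s=1: L1-HIT | VC []
  [13] addr=0xf2 blk=15 s=1: L1-HIT | VC []
  [14] addr=0xfe blk=15 s=1: L1-HIT | VC []
  [15] addr=0x36 blk=3 s=1: MISS | VC [15]
  [16] addr=0x53 blk=5 s=1: MISS | VC [15, 3]
  [17] addr=0x37 blk=3 s=1: VC-HIT | VC [15, 5]
  [18] addr=0x38 blk=3 s=1: L1-HIT | VC [15, 5]
  [19] addr=0x58 blk=5 s=1: VC-HIT | VC [15, 3]
  [20] addr=0x38 blk=3 s=1: VC-HIT | VC [15, 5]

SEQ = [MISS, L1-HIT, L1-HIT, L1-HIT, L1-HIT, L1-HIT, L1-HIT, L1-HIT, L1-HIT, L1-HIT, L1-HIT, L1-HIT, L1-HIT, L1-HIT, L1-HIT, MISS, MISS, VC-HIT, L1-HIT, VC-HIT, VC-HIT]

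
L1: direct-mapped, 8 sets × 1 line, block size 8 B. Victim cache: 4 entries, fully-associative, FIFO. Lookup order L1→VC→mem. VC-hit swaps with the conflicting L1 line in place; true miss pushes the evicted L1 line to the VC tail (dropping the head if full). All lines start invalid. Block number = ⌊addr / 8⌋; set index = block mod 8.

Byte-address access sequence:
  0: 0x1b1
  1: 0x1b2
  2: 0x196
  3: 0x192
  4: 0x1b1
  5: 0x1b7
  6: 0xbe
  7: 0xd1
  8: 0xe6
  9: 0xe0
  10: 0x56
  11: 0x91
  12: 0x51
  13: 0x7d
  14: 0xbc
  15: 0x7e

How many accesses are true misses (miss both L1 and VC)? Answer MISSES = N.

MISSES = 8

0: 0x1b1 (blk 54, set 6) → MISS  vc=[]
1: 0x1b2 (blk 54, set 6) → L1-HIT  vc=[]
2: 0x196 (blk 50, set 2) → MISS  vc=[]
3: 0x192 (blk 50, set 2) → L1-HIT  vc=[]
4: 0x1b1 (blk 54, set 6) → L1-HIT  vc=[]
5: 0x1b7 (blk 54, set 6) → L1-HIT  vc=[]
6: 0xbe (blk 23, set 7) → MISS  vc=[]
7: 0xd1 (blk 26, set 2) → MISS  vc=[50]
8: 0xe6 (blk 28, set 4) → MISS  vc=[50]
9: 0xe0 (blk 28, set 4) → L1-HIT  vc=[50]
10: 0x56 (blk 10, set 2) → MISS  vc=[50, 26]
11: 0x91 (blk 18, set 2) → MISS  vc=[50, 26, 10]
12: 0x51 (blk 10, set 2) → VC-HIT  vc=[50, 26, 18]
13: 0x7d (blk 15, set 7) → MISS  vc=[50, 26, 18, 23]
14: 0xbc (blk 23, set 7) → VC-HIT  vc=[50, 26, 18, 15]
15: 0x7e (blk 15, set 7) → VC-HIT  vc=[50, 26, 18, 23]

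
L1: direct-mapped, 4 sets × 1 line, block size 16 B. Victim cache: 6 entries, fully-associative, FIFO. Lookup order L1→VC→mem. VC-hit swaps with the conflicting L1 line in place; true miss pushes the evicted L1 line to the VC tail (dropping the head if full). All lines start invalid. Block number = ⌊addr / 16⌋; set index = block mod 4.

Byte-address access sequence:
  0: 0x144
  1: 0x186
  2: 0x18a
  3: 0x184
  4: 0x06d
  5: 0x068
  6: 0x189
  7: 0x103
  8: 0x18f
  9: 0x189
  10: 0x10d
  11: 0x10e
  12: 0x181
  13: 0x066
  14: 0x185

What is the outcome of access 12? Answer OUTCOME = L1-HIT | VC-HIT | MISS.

OUTCOME = VC-HIT

0: 0x144 (blk 20, set 0) → MISS  vc=[]
1: 0x186 (blk 24, set 0) → MISS  vc=[20]
2: 0x18a (blk 24, set 0) → L1-HIT  vc=[20]
3: 0x184 (blk 24, set 0) → L1-HIT  vc=[20]
4: 0x6d (blk 6, set 2) → MISS  vc=[20]
5: 0x68 (blk 6, set 2) → L1-HIT  vc=[20]
6: 0x189 (blk 24, set 0) → L1-HIT  vc=[20]
7: 0x103 (blk 16, set 0) → MISS  vc=[20, 24]
8: 0x18f (blk 24, set 0) → VC-HIT  vc=[20, 16]
9: 0x189 (blk 24, set 0) → L1-HIT  vc=[20, 16]
10: 0x10d (blk 16, set 0) → VC-HIT  vc=[20, 24]
11: 0x10e (blk 16, set 0) → L1-HIT  vc=[20, 24]
12: 0x181 (blk 24, set 0) → VC-HIT  vc=[20, 16]
13: 0x66 (blk 6, set 2) → L1-HIT  vc=[20, 16]
14: 0x185 (blk 24, set 0) → L1-HIT  vc=[20, 16]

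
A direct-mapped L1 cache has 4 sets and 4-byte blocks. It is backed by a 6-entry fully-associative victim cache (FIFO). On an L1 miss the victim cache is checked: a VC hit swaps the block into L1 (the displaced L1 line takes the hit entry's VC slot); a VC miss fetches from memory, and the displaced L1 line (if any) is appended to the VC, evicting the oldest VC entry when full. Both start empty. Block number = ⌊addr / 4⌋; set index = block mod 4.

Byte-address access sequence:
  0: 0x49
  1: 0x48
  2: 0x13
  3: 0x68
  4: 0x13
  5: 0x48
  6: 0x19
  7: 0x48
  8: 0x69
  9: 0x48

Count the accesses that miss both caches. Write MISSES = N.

#0 0x49→b18/s2 MISS; vc=[]
#1 0x48→b18/s2 L1-HIT; vc=[]
#2 0x13→b4/s0 MISS; vc=[]
#3 0x68→b26/s2 MISS; vc=[18]
#4 0x13→b4/s0 L1-HIT; vc=[18]
#5 0x48→b18/s2 VC-HIT; vc=[26]
#6 0x19→b6/s2 MISS; vc=[26,18]
#7 0x48→b18/s2 VC-HIT; vc=[26,6]
#8 0x69→b26/s2 VC-HIT; vc=[18,6]
#9 0x48→b18/s2 VC-HIT; vc=[26,6]

MISSES = 4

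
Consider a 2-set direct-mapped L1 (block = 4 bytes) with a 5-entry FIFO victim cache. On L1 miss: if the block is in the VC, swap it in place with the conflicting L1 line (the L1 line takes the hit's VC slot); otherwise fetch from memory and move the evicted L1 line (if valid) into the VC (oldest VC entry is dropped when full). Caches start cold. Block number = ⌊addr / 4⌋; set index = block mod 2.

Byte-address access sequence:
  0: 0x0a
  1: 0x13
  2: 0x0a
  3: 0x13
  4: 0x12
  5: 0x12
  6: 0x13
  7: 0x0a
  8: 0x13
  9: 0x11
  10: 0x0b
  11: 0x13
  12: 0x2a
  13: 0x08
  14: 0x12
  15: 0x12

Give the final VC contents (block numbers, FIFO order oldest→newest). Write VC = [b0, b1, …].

VC = [10, 2]

0: 0xa (blk 2, set 0) → MISS  vc=[]
1: 0x13 (blk 4, set 0) → MISS  vc=[2]
2: 0xa (blk 2, set 0) → VC-HIT  vc=[4]
3: 0x13 (blk 4, set 0) → VC-HIT  vc=[2]
4: 0x12 (blk 4, set 0) → L1-HIT  vc=[2]
5: 0x12 (blk 4, set 0) → L1-HIT  vc=[2]
6: 0x13 (blk 4, set 0) → L1-HIT  vc=[2]
7: 0xa (blk 2, set 0) → VC-HIT  vc=[4]
8: 0x13 (blk 4, set 0) → VC-HIT  vc=[2]
9: 0x11 (blk 4, set 0) → L1-HIT  vc=[2]
10: 0xb (blk 2, set 0) → VC-HIT  vc=[4]
11: 0x13 (blk 4, set 0) → VC-HIT  vc=[2]
12: 0x2a (blk 10, set 0) → MISS  vc=[2, 4]
13: 0x8 (blk 2, set 0) → VC-HIT  vc=[10, 4]
14: 0x12 (blk 4, set 0) → VC-HIT  vc=[10, 2]
15: 0x12 (blk 4, set 0) → L1-HIT  vc=[10, 2]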